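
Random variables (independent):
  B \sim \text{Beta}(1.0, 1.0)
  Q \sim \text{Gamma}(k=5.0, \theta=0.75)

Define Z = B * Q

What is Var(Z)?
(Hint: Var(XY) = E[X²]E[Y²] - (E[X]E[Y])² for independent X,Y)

Var(XY) = E[X²]E[Y²] - (E[X]E[Y])²
E[B] = 0.5, Var(B) = 0.083333333
E[Q] = 3.75, Var(Q) = 2.8125
E[B²] = 0.083333333 + 0.5² = 0.33333333
E[Q²] = 2.8125 + 3.75² = 16.875
Var(Z) = 0.33333333*16.875 - (0.5*3.75)²
= 5.625 - 3.515625 = 2.109375

2.109375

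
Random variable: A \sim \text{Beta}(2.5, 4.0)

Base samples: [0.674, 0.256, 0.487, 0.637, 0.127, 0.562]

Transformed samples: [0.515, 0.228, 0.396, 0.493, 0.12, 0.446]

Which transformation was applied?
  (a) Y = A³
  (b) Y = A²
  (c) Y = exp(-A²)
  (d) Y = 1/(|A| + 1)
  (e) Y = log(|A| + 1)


Checking option (e) Y = log(|A| + 1):
  A = 0.674 -> Y = 0.515 ✓
  A = 0.256 -> Y = 0.228 ✓
  A = 0.487 -> Y = 0.396 ✓
All samples match this transformation.

(e) log(|A| + 1)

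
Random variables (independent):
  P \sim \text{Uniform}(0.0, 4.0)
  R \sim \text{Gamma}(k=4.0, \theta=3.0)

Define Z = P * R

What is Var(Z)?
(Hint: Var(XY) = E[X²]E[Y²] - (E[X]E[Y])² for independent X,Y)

Var(XY) = E[X²]E[Y²] - (E[X]E[Y])²
E[P] = 2, Var(P) = 1.3333333
E[R] = 12, Var(R) = 36
E[P²] = 1.3333333 + 2² = 5.3333333
E[R²] = 36 + 12² = 180
Var(Z) = 5.3333333*180 - (2*12)²
= 960 - 576 = 384

384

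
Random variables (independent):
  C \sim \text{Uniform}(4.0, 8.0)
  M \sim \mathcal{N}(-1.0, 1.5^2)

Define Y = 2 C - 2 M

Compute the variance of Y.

For independent RVs: Var(aX + bY) = a²Var(X) + b²Var(Y)
Var(C) = 1.3333333
Var(M) = 2.25
Var(Y) = 2²*1.3333333 + (-2)²*2.25
= 4*1.3333333 + 4*2.25 = 14.333333

14.333333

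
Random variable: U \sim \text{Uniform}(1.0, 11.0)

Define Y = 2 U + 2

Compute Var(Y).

For Y = aU + b: Var(Y) = a² * Var(U)
Var(U) = (11 - 1)^2/12 = 8.3333333
Var(Y) = 2² * 8.3333333 = 4 * 8.3333333 = 33.333333

33.333333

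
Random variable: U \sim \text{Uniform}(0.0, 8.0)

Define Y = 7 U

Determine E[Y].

For Y = 7U:
E[Y] = 7 * E[U]
E[U] = (0 + 8)/2 = 4
E[Y] = 7 * 4 = 28

28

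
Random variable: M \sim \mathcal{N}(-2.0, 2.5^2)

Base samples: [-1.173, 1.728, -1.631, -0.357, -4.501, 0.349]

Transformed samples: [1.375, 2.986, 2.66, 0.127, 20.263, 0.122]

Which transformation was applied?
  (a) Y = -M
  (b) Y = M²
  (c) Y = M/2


Checking option (b) Y = M²:
  M = -1.173 -> Y = 1.375 ✓
  M = 1.728 -> Y = 2.986 ✓
  M = -1.631 -> Y = 2.66 ✓
All samples match this transformation.

(b) M²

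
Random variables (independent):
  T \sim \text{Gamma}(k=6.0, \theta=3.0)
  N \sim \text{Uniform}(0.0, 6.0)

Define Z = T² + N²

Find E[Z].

E[Z] = E[T²] + E[N²]
E[T²] = Var(T) + E[T]² = 54 + 324 = 378
E[N²] = Var(N) + E[N]² = 3 + 9 = 12
E[Z] = 378 + 12 = 390

390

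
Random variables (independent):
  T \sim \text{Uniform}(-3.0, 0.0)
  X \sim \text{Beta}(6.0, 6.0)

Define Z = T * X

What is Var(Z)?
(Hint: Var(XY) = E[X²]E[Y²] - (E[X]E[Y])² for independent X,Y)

Var(XY) = E[X²]E[Y²] - (E[X]E[Y])²
E[T] = -1.5, Var(T) = 0.75
E[X] = 0.5, Var(X) = 0.019230769
E[T²] = 0.75 + (-1.5)² = 3
E[X²] = 0.019230769 + 0.5² = 0.26923077
Var(Z) = 3*0.26923077 - (-1.5*0.5)²
= 0.80769231 - 0.5625 = 0.24519231

0.24519231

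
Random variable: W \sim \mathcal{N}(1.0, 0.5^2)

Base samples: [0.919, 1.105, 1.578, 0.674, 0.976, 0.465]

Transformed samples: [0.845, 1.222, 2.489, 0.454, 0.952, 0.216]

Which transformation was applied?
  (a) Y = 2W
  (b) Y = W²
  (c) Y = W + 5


Checking option (b) Y = W²:
  W = 0.919 -> Y = 0.845 ✓
  W = 1.105 -> Y = 1.222 ✓
  W = 1.578 -> Y = 2.489 ✓
All samples match this transformation.

(b) W²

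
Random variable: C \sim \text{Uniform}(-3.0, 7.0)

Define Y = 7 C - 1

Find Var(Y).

For Y = aC + b: Var(Y) = a² * Var(C)
Var(C) = (7 + 3)^2/12 = 8.3333333
Var(Y) = 7² * 8.3333333 = 49 * 8.3333333 = 408.33333

408.33333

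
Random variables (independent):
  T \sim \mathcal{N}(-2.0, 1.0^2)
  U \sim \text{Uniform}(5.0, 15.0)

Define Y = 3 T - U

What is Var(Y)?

For independent RVs: Var(aX + bY) = a²Var(X) + b²Var(Y)
Var(T) = 1
Var(U) = 8.3333333
Var(Y) = 3²*1 + (-1)²*8.3333333
= 9*1 + 1*8.3333333 = 17.333333

17.333333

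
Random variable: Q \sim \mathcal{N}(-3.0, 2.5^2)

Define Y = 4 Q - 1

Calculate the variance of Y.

For Y = aQ + b: Var(Y) = a² * Var(Q)
Var(Q) = 2.5^2 = 6.25
Var(Y) = 4² * 6.25 = 16 * 6.25 = 100

100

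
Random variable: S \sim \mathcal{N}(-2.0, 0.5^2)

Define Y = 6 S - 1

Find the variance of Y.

For Y = aS + b: Var(Y) = a² * Var(S)
Var(S) = 0.5^2 = 0.25
Var(Y) = 6² * 0.25 = 36 * 0.25 = 9

9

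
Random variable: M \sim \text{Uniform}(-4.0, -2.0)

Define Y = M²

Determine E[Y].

Using E[X²] = Var(X) + (E[X])²:
E[M] = -3
Var(M) = (-2 + 4)^2/12 = 0.33333333
E[M²] = 0.33333333 + (-3)² = 0.33333333 + 9 = 9.3333333

9.3333333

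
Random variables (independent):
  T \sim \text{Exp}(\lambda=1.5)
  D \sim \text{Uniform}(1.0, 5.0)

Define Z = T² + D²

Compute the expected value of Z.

E[Z] = E[T²] + E[D²]
E[T²] = Var(T) + E[T]² = 0.44444444 + 0.44444444 = 0.88888889
E[D²] = Var(D) + E[D]² = 1.3333333 + 9 = 10.333333
E[Z] = 0.88888889 + 10.333333 = 11.222222

11.222222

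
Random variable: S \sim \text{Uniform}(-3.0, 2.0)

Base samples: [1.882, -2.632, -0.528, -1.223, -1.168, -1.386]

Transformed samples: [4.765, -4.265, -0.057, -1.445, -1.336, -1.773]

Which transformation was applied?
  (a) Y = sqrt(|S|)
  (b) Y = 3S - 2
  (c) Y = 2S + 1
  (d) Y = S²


Checking option (c) Y = 2S + 1:
  S = 1.882 -> Y = 4.765 ✓
  S = -2.632 -> Y = -4.265 ✓
  S = -0.528 -> Y = -0.057 ✓
All samples match this transformation.

(c) 2S + 1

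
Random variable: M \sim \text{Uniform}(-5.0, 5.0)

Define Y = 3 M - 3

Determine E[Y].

For Y = 3M - 3:
E[Y] = 3 * E[M] - 3
E[M] = (-5 + 5)/2 = 0
E[Y] = 3 * 0 - 3 = -3

-3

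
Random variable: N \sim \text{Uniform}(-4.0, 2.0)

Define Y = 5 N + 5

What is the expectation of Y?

For Y = 5N + 5:
E[Y] = 5 * E[N] + 5
E[N] = (-4 + 2)/2 = -1
E[Y] = 5 * (-1) + 5 = 0

0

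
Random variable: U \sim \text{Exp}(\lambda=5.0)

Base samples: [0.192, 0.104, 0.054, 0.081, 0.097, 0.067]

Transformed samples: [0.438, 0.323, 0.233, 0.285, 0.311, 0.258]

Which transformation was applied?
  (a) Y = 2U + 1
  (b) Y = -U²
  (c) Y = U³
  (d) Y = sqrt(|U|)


Checking option (d) Y = sqrt(|U|):
  U = 0.192 -> Y = 0.438 ✓
  U = 0.104 -> Y = 0.323 ✓
  U = 0.054 -> Y = 0.233 ✓
All samples match this transformation.

(d) sqrt(|U|)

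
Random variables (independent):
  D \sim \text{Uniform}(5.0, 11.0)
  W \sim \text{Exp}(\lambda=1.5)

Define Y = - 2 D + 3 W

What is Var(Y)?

For independent RVs: Var(aX + bY) = a²Var(X) + b²Var(Y)
Var(D) = 3
Var(W) = 0.44444444
Var(Y) = (-2)²*3 + 3²*0.44444444
= 4*3 + 9*0.44444444 = 16

16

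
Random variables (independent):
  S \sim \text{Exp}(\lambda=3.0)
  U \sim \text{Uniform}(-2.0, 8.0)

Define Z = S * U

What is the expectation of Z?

For independent RVs: E[XY] = E[X]*E[Y]
E[S] = 0.33333333
E[U] = 3
E[Z] = 0.33333333 * 3 = 1

1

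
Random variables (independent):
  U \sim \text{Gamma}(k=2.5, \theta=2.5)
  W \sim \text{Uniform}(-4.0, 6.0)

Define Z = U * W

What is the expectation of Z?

For independent RVs: E[XY] = E[X]*E[Y]
E[U] = 6.25
E[W] = 1
E[Z] = 6.25 * 1 = 6.25

6.25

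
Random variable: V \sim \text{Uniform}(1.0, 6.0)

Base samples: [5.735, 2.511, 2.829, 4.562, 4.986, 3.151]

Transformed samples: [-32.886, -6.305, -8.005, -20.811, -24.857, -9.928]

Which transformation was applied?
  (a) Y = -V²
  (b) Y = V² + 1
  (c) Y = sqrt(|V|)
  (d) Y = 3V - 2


Checking option (a) Y = -V²:
  V = 5.735 -> Y = -32.886 ✓
  V = 2.511 -> Y = -6.305 ✓
  V = 2.829 -> Y = -8.005 ✓
All samples match this transformation.

(a) -V²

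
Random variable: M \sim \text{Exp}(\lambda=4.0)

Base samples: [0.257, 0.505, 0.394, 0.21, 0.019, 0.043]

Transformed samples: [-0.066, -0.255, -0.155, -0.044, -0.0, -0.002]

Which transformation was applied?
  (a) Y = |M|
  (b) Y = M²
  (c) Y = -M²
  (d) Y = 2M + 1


Checking option (c) Y = -M²:
  M = 0.257 -> Y = -0.066 ✓
  M = 0.505 -> Y = -0.255 ✓
  M = 0.394 -> Y = -0.155 ✓
All samples match this transformation.

(c) -M²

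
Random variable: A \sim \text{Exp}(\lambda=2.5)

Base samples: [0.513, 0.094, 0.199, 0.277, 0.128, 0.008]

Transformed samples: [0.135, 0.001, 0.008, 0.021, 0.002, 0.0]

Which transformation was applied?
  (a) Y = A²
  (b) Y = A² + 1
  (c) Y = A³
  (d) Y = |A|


Checking option (c) Y = A³:
  A = 0.513 -> Y = 0.135 ✓
  A = 0.094 -> Y = 0.001 ✓
  A = 0.199 -> Y = 0.008 ✓
All samples match this transformation.

(c) A³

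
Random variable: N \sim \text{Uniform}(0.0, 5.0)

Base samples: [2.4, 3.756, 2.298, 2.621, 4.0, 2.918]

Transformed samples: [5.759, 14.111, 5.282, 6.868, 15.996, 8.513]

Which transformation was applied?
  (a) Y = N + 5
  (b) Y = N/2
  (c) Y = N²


Checking option (c) Y = N²:
  N = 2.4 -> Y = 5.759 ✓
  N = 3.756 -> Y = 14.111 ✓
  N = 2.298 -> Y = 5.282 ✓
All samples match this transformation.

(c) N²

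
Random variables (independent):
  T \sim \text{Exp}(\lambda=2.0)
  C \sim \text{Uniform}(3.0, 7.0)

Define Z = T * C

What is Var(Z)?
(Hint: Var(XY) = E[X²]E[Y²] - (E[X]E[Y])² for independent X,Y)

Var(XY) = E[X²]E[Y²] - (E[X]E[Y])²
E[T] = 0.5, Var(T) = 0.25
E[C] = 5, Var(C) = 1.3333333
E[T²] = 0.25 + 0.5² = 0.5
E[C²] = 1.3333333 + 5² = 26.333333
Var(Z) = 0.5*26.333333 - (0.5*5)²
= 13.166667 - 6.25 = 6.9166667

6.9166667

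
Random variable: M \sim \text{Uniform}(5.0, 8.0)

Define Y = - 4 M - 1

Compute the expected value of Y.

For Y = -4M - 1:
E[Y] = -4 * E[M] - 1
E[M] = (5 + 8)/2 = 6.5
E[Y] = -4 * 6.5 - 1 = -27

-27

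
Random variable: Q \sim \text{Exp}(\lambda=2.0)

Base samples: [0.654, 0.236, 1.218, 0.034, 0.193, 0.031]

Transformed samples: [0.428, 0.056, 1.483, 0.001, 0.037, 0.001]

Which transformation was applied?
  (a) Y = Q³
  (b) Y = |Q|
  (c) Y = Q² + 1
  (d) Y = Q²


Checking option (d) Y = Q²:
  Q = 0.654 -> Y = 0.428 ✓
  Q = 0.236 -> Y = 0.056 ✓
  Q = 1.218 -> Y = 1.483 ✓
All samples match this transformation.

(d) Q²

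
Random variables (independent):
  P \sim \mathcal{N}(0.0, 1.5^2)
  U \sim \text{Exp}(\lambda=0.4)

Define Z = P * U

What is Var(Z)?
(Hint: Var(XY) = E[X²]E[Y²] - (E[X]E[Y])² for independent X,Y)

Var(XY) = E[X²]E[Y²] - (E[X]E[Y])²
E[P] = 0, Var(P) = 2.25
E[U] = 2.5, Var(U) = 6.25
E[P²] = 2.25 + 0² = 2.25
E[U²] = 6.25 + 2.5² = 12.5
Var(Z) = 2.25*12.5 - (0*2.5)²
= 28.125 - 0 = 28.125

28.125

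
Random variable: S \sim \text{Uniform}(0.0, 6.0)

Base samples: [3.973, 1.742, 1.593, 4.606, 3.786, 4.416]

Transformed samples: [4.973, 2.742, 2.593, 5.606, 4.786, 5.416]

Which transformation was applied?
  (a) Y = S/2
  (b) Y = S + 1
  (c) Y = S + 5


Checking option (b) Y = S + 1:
  S = 3.973 -> Y = 4.973 ✓
  S = 1.742 -> Y = 2.742 ✓
  S = 1.593 -> Y = 2.593 ✓
All samples match this transformation.

(b) S + 1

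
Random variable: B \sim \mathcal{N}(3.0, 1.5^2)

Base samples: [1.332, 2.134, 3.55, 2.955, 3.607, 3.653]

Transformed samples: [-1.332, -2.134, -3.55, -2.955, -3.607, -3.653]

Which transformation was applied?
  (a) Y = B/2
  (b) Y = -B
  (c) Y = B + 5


Checking option (b) Y = -B:
  B = 1.332 -> Y = -1.332 ✓
  B = 2.134 -> Y = -2.134 ✓
  B = 3.55 -> Y = -3.55 ✓
All samples match this transformation.

(b) -B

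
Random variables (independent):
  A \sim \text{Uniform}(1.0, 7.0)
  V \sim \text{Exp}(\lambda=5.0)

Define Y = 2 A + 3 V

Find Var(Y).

For independent RVs: Var(aX + bY) = a²Var(X) + b²Var(Y)
Var(A) = 3
Var(V) = 0.04
Var(Y) = 2²*3 + 3²*0.04
= 4*3 + 9*0.04 = 12.36

12.36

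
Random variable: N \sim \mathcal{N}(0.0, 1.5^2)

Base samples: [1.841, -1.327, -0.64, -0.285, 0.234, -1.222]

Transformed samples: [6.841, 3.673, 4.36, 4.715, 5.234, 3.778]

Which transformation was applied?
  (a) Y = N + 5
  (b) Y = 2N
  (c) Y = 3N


Checking option (a) Y = N + 5:
  N = 1.841 -> Y = 6.841 ✓
  N = -1.327 -> Y = 3.673 ✓
  N = -0.64 -> Y = 4.36 ✓
All samples match this transformation.

(a) N + 5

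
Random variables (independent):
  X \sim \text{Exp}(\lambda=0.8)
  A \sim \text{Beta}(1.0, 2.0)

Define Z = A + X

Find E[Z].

E[Z] = 1*E[X] + 1*E[A]
E[X] = 1.25
E[A] = 0.33333333
E[Z] = 1*1.25 + 1*0.33333333 = 1.5833333

1.5833333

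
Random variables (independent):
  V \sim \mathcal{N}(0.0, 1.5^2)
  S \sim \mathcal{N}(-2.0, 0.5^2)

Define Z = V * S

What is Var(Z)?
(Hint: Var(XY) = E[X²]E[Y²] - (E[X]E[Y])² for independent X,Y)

Var(XY) = E[X²]E[Y²] - (E[X]E[Y])²
E[V] = 0, Var(V) = 2.25
E[S] = -2, Var(S) = 0.25
E[V²] = 2.25 + 0² = 2.25
E[S²] = 0.25 + (-2)² = 4.25
Var(Z) = 2.25*4.25 - (0*(-2))²
= 9.5625 - 0 = 9.5625

9.5625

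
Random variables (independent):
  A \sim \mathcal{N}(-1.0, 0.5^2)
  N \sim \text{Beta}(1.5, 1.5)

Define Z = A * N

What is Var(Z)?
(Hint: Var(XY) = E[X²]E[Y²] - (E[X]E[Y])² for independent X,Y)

Var(XY) = E[X²]E[Y²] - (E[X]E[Y])²
E[A] = -1, Var(A) = 0.25
E[N] = 0.5, Var(N) = 0.0625
E[A²] = 0.25 + (-1)² = 1.25
E[N²] = 0.0625 + 0.5² = 0.3125
Var(Z) = 1.25*0.3125 - (-1*0.5)²
= 0.390625 - 0.25 = 0.140625

0.140625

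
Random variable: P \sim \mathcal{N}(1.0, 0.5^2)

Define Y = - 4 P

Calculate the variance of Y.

For Y = aP + b: Var(Y) = a² * Var(P)
Var(P) = 0.5^2 = 0.25
Var(Y) = (-4)² * 0.25 = 16 * 0.25 = 4

4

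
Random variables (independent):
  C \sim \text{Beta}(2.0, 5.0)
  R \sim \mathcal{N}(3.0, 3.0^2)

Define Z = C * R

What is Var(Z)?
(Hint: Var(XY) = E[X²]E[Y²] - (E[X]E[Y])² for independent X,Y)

Var(XY) = E[X²]E[Y²] - (E[X]E[Y])²
E[C] = 0.28571429, Var(C) = 0.025510204
E[R] = 3, Var(R) = 9
E[C²] = 0.025510204 + 0.28571429² = 0.10714286
E[R²] = 9 + 3² = 18
Var(Z) = 0.10714286*18 - (0.28571429*3)²
= 1.9285714 - 0.73469388 = 1.1938776

1.1938776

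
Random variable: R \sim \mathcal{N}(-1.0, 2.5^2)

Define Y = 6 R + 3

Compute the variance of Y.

For Y = aR + b: Var(Y) = a² * Var(R)
Var(R) = 2.5^2 = 6.25
Var(Y) = 6² * 6.25 = 36 * 6.25 = 225

225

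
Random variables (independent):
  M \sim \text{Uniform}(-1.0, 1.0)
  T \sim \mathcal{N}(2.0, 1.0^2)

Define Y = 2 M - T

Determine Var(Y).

For independent RVs: Var(aX + bY) = a²Var(X) + b²Var(Y)
Var(M) = 0.33333333
Var(T) = 1
Var(Y) = 2²*0.33333333 + (-1)²*1
= 4*0.33333333 + 1*1 = 2.3333333

2.3333333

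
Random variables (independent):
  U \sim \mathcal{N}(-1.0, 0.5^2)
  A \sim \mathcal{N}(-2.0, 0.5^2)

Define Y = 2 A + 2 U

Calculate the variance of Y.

For independent RVs: Var(aX + bY) = a²Var(X) + b²Var(Y)
Var(U) = 0.25
Var(A) = 0.25
Var(Y) = 2²*0.25 + 2²*0.25
= 4*0.25 + 4*0.25 = 2

2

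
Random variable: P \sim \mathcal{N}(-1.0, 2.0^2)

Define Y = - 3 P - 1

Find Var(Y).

For Y = aP + b: Var(Y) = a² * Var(P)
Var(P) = 2.0^2 = 4
Var(Y) = (-3)² * 4 = 9 * 4 = 36

36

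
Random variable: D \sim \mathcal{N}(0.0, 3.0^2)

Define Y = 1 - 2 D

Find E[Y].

For Y = -2D + 1:
E[Y] = -2 * E[D] + 1
E[D] = 0.0 = 0
E[Y] = -2 * 0 + 1 = 1

1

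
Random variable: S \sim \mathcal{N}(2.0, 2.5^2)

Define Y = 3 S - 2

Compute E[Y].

For Y = 3S - 2:
E[Y] = 3 * E[S] - 2
E[S] = 2.0 = 2
E[Y] = 3 * 2 - 2 = 4

4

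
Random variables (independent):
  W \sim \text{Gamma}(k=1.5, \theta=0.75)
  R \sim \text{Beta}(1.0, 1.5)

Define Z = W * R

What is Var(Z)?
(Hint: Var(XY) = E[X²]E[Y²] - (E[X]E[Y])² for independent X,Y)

Var(XY) = E[X²]E[Y²] - (E[X]E[Y])²
E[W] = 1.125, Var(W) = 0.84375
E[R] = 0.4, Var(R) = 0.068571429
E[W²] = 0.84375 + 1.125² = 2.109375
E[R²] = 0.068571429 + 0.4² = 0.22857143
Var(Z) = 2.109375*0.22857143 - (1.125*0.4)²
= 0.48214286 - 0.2025 = 0.27964286

0.27964286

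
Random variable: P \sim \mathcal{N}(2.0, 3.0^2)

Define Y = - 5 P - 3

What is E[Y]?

For Y = -5P - 3:
E[Y] = -5 * E[P] - 3
E[P] = 2.0 = 2
E[Y] = -5 * 2 - 3 = -13

-13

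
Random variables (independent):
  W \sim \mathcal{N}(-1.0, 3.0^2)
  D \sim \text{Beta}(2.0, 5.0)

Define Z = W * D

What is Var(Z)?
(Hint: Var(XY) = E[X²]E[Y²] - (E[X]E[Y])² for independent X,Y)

Var(XY) = E[X²]E[Y²] - (E[X]E[Y])²
E[W] = -1, Var(W) = 9
E[D] = 0.28571429, Var(D) = 0.025510204
E[W²] = 9 + (-1)² = 10
E[D²] = 0.025510204 + 0.28571429² = 0.10714286
Var(Z) = 10*0.10714286 - (-1*0.28571429)²
= 1.0714286 - 0.081632653 = 0.98979592

0.98979592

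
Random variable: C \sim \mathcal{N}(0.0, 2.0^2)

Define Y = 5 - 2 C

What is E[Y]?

For Y = -2C + 5:
E[Y] = -2 * E[C] + 5
E[C] = 0.0 = 0
E[Y] = -2 * 0 + 5 = 5

5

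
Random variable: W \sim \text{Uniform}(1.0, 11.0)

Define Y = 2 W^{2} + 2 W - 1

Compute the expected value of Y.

E[Y] = 2*E[W²] + 2*E[W] - 1
E[W] = 6
E[W²] = Var(W) + (E[W])² = 8.3333333 + 36 = 44.333333
E[Y] = 2*44.333333 + 2*6 - 1 = 99.666667

99.666667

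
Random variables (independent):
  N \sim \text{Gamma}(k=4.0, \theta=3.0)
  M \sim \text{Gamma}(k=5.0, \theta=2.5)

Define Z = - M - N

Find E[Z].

E[Z] = -1*E[N] - 1*E[M]
E[N] = 12
E[M] = 12.5
E[Z] = -1*12 - 1*12.5 = -24.5

-24.5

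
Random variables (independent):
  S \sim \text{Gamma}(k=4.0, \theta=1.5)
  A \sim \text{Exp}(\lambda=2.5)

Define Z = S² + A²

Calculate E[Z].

E[Z] = E[S²] + E[A²]
E[S²] = Var(S) + E[S]² = 9 + 36 = 45
E[A²] = Var(A) + E[A]² = 0.16 + 0.16 = 0.32
E[Z] = 45 + 0.32 = 45.32

45.32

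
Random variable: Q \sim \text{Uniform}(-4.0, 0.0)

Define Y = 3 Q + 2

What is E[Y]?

For Y = 3Q + 2:
E[Y] = 3 * E[Q] + 2
E[Q] = (-4 + 0)/2 = -2
E[Y] = 3 * (-2) + 2 = -4

-4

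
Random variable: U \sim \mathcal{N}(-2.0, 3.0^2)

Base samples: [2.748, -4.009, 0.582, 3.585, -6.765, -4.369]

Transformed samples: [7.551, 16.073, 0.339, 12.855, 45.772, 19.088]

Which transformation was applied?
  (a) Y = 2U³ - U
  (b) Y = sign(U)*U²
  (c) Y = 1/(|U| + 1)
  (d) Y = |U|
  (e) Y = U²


Checking option (e) Y = U²:
  U = 2.748 -> Y = 7.551 ✓
  U = -4.009 -> Y = 16.073 ✓
  U = 0.582 -> Y = 0.339 ✓
All samples match this transformation.

(e) U²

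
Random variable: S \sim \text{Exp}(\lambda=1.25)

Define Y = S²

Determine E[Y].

Using E[X²] = Var(X) + (E[X])²:
E[S] = 0.8
Var(S) = 1/1.25^2 = 0.64
E[S²] = 0.64 + 0.8² = 0.64 + 0.64 = 1.28

1.28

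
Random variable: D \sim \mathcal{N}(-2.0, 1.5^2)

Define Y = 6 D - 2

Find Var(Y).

For Y = aD + b: Var(Y) = a² * Var(D)
Var(D) = 1.5^2 = 2.25
Var(Y) = 6² * 2.25 = 36 * 2.25 = 81

81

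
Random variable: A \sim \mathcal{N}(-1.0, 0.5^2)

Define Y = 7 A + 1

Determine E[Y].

For Y = 7A + 1:
E[Y] = 7 * E[A] + 1
E[A] = -1.0 = -1
E[Y] = 7 * (-1) + 1 = -6

-6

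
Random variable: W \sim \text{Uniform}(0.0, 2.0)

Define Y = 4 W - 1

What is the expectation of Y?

For Y = 4W - 1:
E[Y] = 4 * E[W] - 1
E[W] = (0 + 2)/2 = 1
E[Y] = 4 * 1 - 1 = 3

3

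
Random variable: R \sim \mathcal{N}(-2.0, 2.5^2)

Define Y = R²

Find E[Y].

Using E[X²] = Var(X) + (E[X])²:
E[R] = -2
Var(R) = 2.5^2 = 6.25
E[R²] = 6.25 + (-2)² = 6.25 + 4 = 10.25

10.25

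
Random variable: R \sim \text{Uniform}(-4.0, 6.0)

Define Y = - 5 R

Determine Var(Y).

For Y = aR + b: Var(Y) = a² * Var(R)
Var(R) = (6 + 4)^2/12 = 8.3333333
Var(Y) = (-5)² * 8.3333333 = 25 * 8.3333333 = 208.33333

208.33333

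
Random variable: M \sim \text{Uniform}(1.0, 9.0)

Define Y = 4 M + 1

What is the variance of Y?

For Y = aM + b: Var(Y) = a² * Var(M)
Var(M) = (9 - 1)^2/12 = 5.3333333
Var(Y) = 4² * 5.3333333 = 16 * 5.3333333 = 85.333333

85.333333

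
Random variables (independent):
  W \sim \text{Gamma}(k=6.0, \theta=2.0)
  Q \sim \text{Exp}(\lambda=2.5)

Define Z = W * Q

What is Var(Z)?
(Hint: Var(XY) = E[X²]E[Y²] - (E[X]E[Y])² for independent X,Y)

Var(XY) = E[X²]E[Y²] - (E[X]E[Y])²
E[W] = 12, Var(W) = 24
E[Q] = 0.4, Var(Q) = 0.16
E[W²] = 24 + 12² = 168
E[Q²] = 0.16 + 0.4² = 0.32
Var(Z) = 168*0.32 - (12*0.4)²
= 53.76 - 23.04 = 30.72

30.72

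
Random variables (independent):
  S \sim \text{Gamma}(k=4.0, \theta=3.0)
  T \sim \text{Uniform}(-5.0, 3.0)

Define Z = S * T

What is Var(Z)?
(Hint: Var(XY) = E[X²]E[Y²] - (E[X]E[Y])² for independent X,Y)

Var(XY) = E[X²]E[Y²] - (E[X]E[Y])²
E[S] = 12, Var(S) = 36
E[T] = -1, Var(T) = 5.3333333
E[S²] = 36 + 12² = 180
E[T²] = 5.3333333 + (-1)² = 6.3333333
Var(Z) = 180*6.3333333 - (12*(-1))²
= 1140 - 144 = 996

996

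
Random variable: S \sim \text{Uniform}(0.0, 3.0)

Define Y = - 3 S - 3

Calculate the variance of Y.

For Y = aS + b: Var(Y) = a² * Var(S)
Var(S) = (3 - 0)^2/12 = 0.75
Var(Y) = (-3)² * 0.75 = 9 * 0.75 = 6.75

6.75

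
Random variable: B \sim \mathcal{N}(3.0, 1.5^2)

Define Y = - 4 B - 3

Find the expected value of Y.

For Y = -4B - 3:
E[Y] = -4 * E[B] - 3
E[B] = 3.0 = 3
E[Y] = -4 * 3 - 3 = -15

-15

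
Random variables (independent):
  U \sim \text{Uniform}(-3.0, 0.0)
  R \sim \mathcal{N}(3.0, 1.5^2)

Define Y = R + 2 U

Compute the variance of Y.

For independent RVs: Var(aX + bY) = a²Var(X) + b²Var(Y)
Var(U) = 0.75
Var(R) = 2.25
Var(Y) = 2²*0.75 + 1²*2.25
= 4*0.75 + 1*2.25 = 5.25

5.25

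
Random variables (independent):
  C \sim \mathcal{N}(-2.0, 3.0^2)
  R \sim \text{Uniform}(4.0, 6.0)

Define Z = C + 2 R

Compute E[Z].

E[Z] = 1*E[C] + 2*E[R]
E[C] = -2
E[R] = 5
E[Z] = 1*(-2) + 2*5 = 8

8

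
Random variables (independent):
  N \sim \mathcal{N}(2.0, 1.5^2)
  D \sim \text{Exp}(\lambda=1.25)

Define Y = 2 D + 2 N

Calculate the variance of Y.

For independent RVs: Var(aX + bY) = a²Var(X) + b²Var(Y)
Var(N) = 2.25
Var(D) = 0.64
Var(Y) = 2²*2.25 + 2²*0.64
= 4*2.25 + 4*0.64 = 11.56

11.56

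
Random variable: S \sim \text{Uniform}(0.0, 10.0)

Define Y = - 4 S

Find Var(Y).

For Y = aS + b: Var(Y) = a² * Var(S)
Var(S) = (10 - 0)^2/12 = 8.3333333
Var(Y) = (-4)² * 8.3333333 = 16 * 8.3333333 = 133.33333

133.33333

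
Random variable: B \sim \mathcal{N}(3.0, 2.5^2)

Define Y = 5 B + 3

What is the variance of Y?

For Y = aB + b: Var(Y) = a² * Var(B)
Var(B) = 2.5^2 = 6.25
Var(Y) = 5² * 6.25 = 25 * 6.25 = 156.25

156.25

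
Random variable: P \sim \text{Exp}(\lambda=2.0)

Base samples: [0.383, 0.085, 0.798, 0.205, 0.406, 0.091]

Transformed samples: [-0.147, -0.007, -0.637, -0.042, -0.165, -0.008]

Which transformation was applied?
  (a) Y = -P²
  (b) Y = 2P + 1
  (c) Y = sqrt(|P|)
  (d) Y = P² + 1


Checking option (a) Y = -P²:
  P = 0.383 -> Y = -0.147 ✓
  P = 0.085 -> Y = -0.007 ✓
  P = 0.798 -> Y = -0.637 ✓
All samples match this transformation.

(a) -P²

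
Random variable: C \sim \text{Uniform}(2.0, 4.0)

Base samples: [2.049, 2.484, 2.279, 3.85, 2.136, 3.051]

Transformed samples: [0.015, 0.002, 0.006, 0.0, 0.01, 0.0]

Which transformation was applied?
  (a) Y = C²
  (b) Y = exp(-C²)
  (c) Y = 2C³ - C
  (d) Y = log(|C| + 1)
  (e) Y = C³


Checking option (b) Y = exp(-C²):
  C = 2.049 -> Y = 0.015 ✓
  C = 2.484 -> Y = 0.002 ✓
  C = 2.279 -> Y = 0.006 ✓
All samples match this transformation.

(b) exp(-C²)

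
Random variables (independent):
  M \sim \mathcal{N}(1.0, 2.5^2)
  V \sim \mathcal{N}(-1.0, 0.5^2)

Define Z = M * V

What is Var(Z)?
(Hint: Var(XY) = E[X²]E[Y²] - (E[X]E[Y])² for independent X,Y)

Var(XY) = E[X²]E[Y²] - (E[X]E[Y])²
E[M] = 1, Var(M) = 6.25
E[V] = -1, Var(V) = 0.25
E[M²] = 6.25 + 1² = 7.25
E[V²] = 0.25 + (-1)² = 1.25
Var(Z) = 7.25*1.25 - (1*(-1))²
= 9.0625 - 1 = 8.0625

8.0625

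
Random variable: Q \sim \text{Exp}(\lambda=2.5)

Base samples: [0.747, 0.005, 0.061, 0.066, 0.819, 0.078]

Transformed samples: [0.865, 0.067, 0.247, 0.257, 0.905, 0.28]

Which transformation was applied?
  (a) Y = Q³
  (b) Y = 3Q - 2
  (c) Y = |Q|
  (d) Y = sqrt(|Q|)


Checking option (d) Y = sqrt(|Q|):
  Q = 0.747 -> Y = 0.865 ✓
  Q = 0.005 -> Y = 0.067 ✓
  Q = 0.061 -> Y = 0.247 ✓
All samples match this transformation.

(d) sqrt(|Q|)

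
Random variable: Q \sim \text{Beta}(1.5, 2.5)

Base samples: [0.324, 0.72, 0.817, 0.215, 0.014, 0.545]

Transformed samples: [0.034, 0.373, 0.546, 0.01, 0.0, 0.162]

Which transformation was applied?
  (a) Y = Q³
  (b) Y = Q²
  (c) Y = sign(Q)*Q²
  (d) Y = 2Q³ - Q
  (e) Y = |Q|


Checking option (a) Y = Q³:
  Q = 0.324 -> Y = 0.034 ✓
  Q = 0.72 -> Y = 0.373 ✓
  Q = 0.817 -> Y = 0.546 ✓
All samples match this transformation.

(a) Q³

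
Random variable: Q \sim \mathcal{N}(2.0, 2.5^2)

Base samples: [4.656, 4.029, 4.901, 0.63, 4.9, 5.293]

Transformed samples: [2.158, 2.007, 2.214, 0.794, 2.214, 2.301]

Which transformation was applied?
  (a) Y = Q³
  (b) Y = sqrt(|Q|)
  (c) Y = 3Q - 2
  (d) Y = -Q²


Checking option (b) Y = sqrt(|Q|):
  Q = 4.656 -> Y = 2.158 ✓
  Q = 4.029 -> Y = 2.007 ✓
  Q = 4.901 -> Y = 2.214 ✓
All samples match this transformation.

(b) sqrt(|Q|)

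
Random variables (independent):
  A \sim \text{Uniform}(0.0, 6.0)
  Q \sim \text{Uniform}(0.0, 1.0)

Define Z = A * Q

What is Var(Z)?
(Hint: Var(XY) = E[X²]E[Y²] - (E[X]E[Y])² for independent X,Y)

Var(XY) = E[X²]E[Y²] - (E[X]E[Y])²
E[A] = 3, Var(A) = 3
E[Q] = 0.5, Var(Q) = 0.083333333
E[A²] = 3 + 3² = 12
E[Q²] = 0.083333333 + 0.5² = 0.33333333
Var(Z) = 12*0.33333333 - (3*0.5)²
= 4 - 2.25 = 1.75

1.75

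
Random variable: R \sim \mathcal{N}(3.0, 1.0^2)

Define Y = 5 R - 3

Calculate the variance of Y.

For Y = aR + b: Var(Y) = a² * Var(R)
Var(R) = 1.0^2 = 1
Var(Y) = 5² * 1 = 25 * 1 = 25

25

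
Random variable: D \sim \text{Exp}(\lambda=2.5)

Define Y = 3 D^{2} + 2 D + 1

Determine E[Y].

E[Y] = 3*E[D²] + 2*E[D] + 1
E[D] = 0.4
E[D²] = Var(D) + (E[D])² = 0.16 + 0.16 = 0.32
E[Y] = 3*0.32 + 2*0.4 + 1 = 2.76

2.76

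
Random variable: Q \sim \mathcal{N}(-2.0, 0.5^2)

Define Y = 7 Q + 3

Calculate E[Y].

For Y = 7Q + 3:
E[Y] = 7 * E[Q] + 3
E[Q] = -2.0 = -2
E[Y] = 7 * (-2) + 3 = -11

-11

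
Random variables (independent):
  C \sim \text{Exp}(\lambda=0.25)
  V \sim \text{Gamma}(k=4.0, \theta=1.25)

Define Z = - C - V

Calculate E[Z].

E[Z] = -1*E[C] - 1*E[V]
E[C] = 4
E[V] = 5
E[Z] = -1*4 - 1*5 = -9

-9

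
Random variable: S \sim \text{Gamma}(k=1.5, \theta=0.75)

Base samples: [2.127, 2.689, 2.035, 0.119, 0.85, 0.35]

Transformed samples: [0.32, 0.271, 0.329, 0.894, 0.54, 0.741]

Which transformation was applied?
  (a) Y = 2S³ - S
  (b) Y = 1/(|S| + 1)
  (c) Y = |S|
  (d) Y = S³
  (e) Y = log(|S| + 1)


Checking option (b) Y = 1/(|S| + 1):
  S = 2.127 -> Y = 0.32 ✓
  S = 2.689 -> Y = 0.271 ✓
  S = 2.035 -> Y = 0.329 ✓
All samples match this transformation.

(b) 1/(|S| + 1)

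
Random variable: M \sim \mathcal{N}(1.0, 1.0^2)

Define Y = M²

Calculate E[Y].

Using E[X²] = Var(X) + (E[X])²:
E[M] = 1
Var(M) = 1.0^2 = 1
E[M²] = 1 + 1² = 1 + 1 = 2

2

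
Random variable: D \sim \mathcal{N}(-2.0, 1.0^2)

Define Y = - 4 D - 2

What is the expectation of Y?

For Y = -4D - 2:
E[Y] = -4 * E[D] - 2
E[D] = -2.0 = -2
E[Y] = -4 * (-2) - 2 = 6

6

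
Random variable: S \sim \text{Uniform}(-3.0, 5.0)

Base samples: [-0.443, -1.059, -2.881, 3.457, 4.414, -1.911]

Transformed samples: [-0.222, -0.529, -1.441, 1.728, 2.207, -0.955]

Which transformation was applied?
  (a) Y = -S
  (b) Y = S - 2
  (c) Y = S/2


Checking option (c) Y = S/2:
  S = -0.443 -> Y = -0.222 ✓
  S = -1.059 -> Y = -0.529 ✓
  S = -2.881 -> Y = -1.441 ✓
All samples match this transformation.

(c) S/2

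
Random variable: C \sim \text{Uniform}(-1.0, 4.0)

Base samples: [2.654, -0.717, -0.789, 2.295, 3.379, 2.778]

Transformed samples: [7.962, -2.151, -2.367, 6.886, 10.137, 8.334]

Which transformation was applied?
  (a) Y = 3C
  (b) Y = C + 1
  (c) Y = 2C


Checking option (a) Y = 3C:
  C = 2.654 -> Y = 7.962 ✓
  C = -0.717 -> Y = -2.151 ✓
  C = -0.789 -> Y = -2.367 ✓
All samples match this transformation.

(a) 3C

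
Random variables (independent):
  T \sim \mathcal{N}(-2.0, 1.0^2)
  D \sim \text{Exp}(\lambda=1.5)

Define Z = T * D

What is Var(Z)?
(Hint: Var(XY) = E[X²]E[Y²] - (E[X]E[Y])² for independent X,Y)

Var(XY) = E[X²]E[Y²] - (E[X]E[Y])²
E[T] = -2, Var(T) = 1
E[D] = 0.66666667, Var(D) = 0.44444444
E[T²] = 1 + (-2)² = 5
E[D²] = 0.44444444 + 0.66666667² = 0.88888889
Var(Z) = 5*0.88888889 - (-2*0.66666667)²
= 4.4444444 - 1.7777778 = 2.6666667

2.6666667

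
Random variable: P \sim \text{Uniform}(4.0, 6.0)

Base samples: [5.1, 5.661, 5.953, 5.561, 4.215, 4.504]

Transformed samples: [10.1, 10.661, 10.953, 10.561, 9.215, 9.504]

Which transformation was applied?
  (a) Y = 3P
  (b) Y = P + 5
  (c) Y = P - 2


Checking option (b) Y = P + 5:
  P = 5.1 -> Y = 10.1 ✓
  P = 5.661 -> Y = 10.661 ✓
  P = 5.953 -> Y = 10.953 ✓
All samples match this transformation.

(b) P + 5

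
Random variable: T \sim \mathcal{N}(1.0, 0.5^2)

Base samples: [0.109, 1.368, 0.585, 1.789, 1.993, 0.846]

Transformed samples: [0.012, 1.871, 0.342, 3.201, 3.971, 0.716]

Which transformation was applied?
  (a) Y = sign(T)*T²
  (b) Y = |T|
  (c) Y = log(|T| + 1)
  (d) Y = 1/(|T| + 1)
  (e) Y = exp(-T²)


Checking option (a) Y = sign(T)*T²:
  T = 0.109 -> Y = 0.012 ✓
  T = 1.368 -> Y = 1.871 ✓
  T = 0.585 -> Y = 0.342 ✓
All samples match this transformation.

(a) sign(T)*T²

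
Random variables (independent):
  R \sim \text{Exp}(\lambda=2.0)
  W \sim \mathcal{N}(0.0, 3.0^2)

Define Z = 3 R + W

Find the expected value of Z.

E[Z] = 3*E[R] + 1*E[W]
E[R] = 0.5
E[W] = 0
E[Z] = 3*0.5 + 1*0 = 1.5

1.5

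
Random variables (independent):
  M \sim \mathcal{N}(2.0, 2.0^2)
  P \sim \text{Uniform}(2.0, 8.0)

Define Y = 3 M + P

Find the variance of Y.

For independent RVs: Var(aX + bY) = a²Var(X) + b²Var(Y)
Var(M) = 4
Var(P) = 3
Var(Y) = 3²*4 + 1²*3
= 9*4 + 1*3 = 39

39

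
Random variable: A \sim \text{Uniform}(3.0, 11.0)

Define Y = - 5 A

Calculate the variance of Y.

For Y = aA + b: Var(Y) = a² * Var(A)
Var(A) = (11 - 3)^2/12 = 5.3333333
Var(Y) = (-5)² * 5.3333333 = 25 * 5.3333333 = 133.33333

133.33333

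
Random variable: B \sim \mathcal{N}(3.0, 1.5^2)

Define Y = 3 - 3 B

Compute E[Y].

For Y = -3B + 3:
E[Y] = -3 * E[B] + 3
E[B] = 3.0 = 3
E[Y] = -3 * 3 + 3 = -6

-6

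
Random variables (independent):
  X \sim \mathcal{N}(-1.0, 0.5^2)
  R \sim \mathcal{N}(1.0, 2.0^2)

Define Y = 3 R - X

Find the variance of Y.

For independent RVs: Var(aX + bY) = a²Var(X) + b²Var(Y)
Var(X) = 0.25
Var(R) = 4
Var(Y) = (-1)²*0.25 + 3²*4
= 1*0.25 + 9*4 = 36.25

36.25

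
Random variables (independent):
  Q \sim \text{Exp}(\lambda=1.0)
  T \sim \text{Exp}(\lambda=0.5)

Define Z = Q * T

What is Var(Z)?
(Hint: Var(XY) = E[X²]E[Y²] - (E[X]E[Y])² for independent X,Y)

Var(XY) = E[X²]E[Y²] - (E[X]E[Y])²
E[Q] = 1, Var(Q) = 1
E[T] = 2, Var(T) = 4
E[Q²] = 1 + 1² = 2
E[T²] = 4 + 2² = 8
Var(Z) = 2*8 - (1*2)²
= 16 - 4 = 12

12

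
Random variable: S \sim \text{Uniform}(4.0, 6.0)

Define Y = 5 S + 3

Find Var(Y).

For Y = aS + b: Var(Y) = a² * Var(S)
Var(S) = (6 - 4)^2/12 = 0.33333333
Var(Y) = 5² * 0.33333333 = 25 * 0.33333333 = 8.3333333

8.3333333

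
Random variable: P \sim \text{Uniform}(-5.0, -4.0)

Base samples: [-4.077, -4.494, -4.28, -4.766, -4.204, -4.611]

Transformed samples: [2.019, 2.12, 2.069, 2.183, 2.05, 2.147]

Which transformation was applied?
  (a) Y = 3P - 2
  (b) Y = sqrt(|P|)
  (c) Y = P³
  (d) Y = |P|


Checking option (b) Y = sqrt(|P|):
  P = -4.077 -> Y = 2.019 ✓
  P = -4.494 -> Y = 2.12 ✓
  P = -4.28 -> Y = 2.069 ✓
All samples match this transformation.

(b) sqrt(|P|)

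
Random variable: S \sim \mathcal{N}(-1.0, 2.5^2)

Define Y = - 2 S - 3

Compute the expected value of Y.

For Y = -2S - 3:
E[Y] = -2 * E[S] - 3
E[S] = -1.0 = -1
E[Y] = -2 * (-1) - 3 = -1

-1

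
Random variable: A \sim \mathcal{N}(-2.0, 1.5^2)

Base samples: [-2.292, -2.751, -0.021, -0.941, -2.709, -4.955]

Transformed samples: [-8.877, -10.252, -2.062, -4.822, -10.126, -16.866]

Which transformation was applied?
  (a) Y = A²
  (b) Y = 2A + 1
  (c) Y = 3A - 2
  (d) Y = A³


Checking option (c) Y = 3A - 2:
  A = -2.292 -> Y = -8.877 ✓
  A = -2.751 -> Y = -10.252 ✓
  A = -0.021 -> Y = -2.062 ✓
All samples match this transformation.

(c) 3A - 2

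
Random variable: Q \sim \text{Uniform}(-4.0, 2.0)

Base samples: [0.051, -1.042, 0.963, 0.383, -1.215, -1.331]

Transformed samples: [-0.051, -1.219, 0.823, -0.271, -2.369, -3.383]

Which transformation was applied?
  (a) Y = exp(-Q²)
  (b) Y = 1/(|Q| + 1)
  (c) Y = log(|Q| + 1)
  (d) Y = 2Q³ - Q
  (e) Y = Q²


Checking option (d) Y = 2Q³ - Q:
  Q = 0.051 -> Y = -0.051 ✓
  Q = -1.042 -> Y = -1.219 ✓
  Q = 0.963 -> Y = 0.823 ✓
All samples match this transformation.

(d) 2Q³ - Q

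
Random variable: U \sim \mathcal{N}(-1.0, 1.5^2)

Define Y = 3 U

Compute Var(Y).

For Y = aU + b: Var(Y) = a² * Var(U)
Var(U) = 1.5^2 = 2.25
Var(Y) = 3² * 2.25 = 9 * 2.25 = 20.25

20.25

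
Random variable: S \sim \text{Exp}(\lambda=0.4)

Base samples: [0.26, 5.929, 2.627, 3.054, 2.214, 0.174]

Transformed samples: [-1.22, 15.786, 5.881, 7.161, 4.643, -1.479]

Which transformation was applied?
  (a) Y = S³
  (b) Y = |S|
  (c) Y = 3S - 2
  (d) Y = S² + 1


Checking option (c) Y = 3S - 2:
  S = 0.26 -> Y = -1.22 ✓
  S = 5.929 -> Y = 15.786 ✓
  S = 2.627 -> Y = 5.881 ✓
All samples match this transformation.

(c) 3S - 2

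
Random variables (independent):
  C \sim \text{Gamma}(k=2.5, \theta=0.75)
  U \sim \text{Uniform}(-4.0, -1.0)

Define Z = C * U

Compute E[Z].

For independent RVs: E[XY] = E[X]*E[Y]
E[C] = 1.875
E[U] = -2.5
E[Z] = 1.875 * (-2.5) = -4.6875

-4.6875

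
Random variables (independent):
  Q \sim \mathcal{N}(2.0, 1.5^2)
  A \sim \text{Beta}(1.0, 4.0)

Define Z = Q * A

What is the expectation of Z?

For independent RVs: E[XY] = E[X]*E[Y]
E[Q] = 2
E[A] = 0.2
E[Z] = 2 * 0.2 = 0.4

0.4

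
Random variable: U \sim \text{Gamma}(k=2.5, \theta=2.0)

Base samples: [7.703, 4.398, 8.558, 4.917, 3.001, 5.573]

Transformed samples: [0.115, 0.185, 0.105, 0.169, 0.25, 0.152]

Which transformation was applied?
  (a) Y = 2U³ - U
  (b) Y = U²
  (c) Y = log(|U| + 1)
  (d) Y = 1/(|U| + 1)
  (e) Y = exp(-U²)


Checking option (d) Y = 1/(|U| + 1):
  U = 7.703 -> Y = 0.115 ✓
  U = 4.398 -> Y = 0.185 ✓
  U = 8.558 -> Y = 0.105 ✓
All samples match this transformation.

(d) 1/(|U| + 1)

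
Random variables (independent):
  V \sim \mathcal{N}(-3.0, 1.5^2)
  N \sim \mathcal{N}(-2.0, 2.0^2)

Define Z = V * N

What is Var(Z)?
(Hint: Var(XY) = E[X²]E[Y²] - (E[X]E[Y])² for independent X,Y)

Var(XY) = E[X²]E[Y²] - (E[X]E[Y])²
E[V] = -3, Var(V) = 2.25
E[N] = -2, Var(N) = 4
E[V²] = 2.25 + (-3)² = 11.25
E[N²] = 4 + (-2)² = 8
Var(Z) = 11.25*8 - (-3*(-2))²
= 90 - 36 = 54

54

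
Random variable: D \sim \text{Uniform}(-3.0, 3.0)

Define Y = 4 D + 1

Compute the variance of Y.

For Y = aD + b: Var(Y) = a² * Var(D)
Var(D) = (3 + 3)^2/12 = 3
Var(Y) = 4² * 3 = 16 * 3 = 48

48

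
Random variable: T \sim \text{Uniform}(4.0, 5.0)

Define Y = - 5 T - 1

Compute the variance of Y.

For Y = aT + b: Var(Y) = a² * Var(T)
Var(T) = (5 - 4)^2/12 = 0.083333333
Var(Y) = (-5)² * 0.083333333 = 25 * 0.083333333 = 2.0833333

2.0833333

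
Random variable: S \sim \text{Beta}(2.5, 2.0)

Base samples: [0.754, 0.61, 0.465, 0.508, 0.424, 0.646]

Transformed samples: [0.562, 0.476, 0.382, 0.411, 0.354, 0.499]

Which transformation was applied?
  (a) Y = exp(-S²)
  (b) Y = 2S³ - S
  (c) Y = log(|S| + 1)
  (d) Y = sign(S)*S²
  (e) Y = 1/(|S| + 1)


Checking option (c) Y = log(|S| + 1):
  S = 0.754 -> Y = 0.562 ✓
  S = 0.61 -> Y = 0.476 ✓
  S = 0.465 -> Y = 0.382 ✓
All samples match this transformation.

(c) log(|S| + 1)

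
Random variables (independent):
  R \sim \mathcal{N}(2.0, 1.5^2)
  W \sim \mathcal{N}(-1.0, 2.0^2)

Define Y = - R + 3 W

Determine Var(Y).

For independent RVs: Var(aX + bY) = a²Var(X) + b²Var(Y)
Var(R) = 2.25
Var(W) = 4
Var(Y) = (-1)²*2.25 + 3²*4
= 1*2.25 + 9*4 = 38.25

38.25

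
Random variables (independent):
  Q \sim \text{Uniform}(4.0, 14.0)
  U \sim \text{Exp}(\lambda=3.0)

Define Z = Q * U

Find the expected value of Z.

For independent RVs: E[XY] = E[X]*E[Y]
E[Q] = 9
E[U] = 0.33333333
E[Z] = 9 * 0.33333333 = 3

3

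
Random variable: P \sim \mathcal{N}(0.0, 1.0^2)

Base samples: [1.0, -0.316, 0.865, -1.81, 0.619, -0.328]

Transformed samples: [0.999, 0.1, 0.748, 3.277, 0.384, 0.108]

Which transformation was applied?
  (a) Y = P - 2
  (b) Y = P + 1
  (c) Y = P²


Checking option (c) Y = P²:
  P = 1.0 -> Y = 0.999 ✓
  P = -0.316 -> Y = 0.1 ✓
  P = 0.865 -> Y = 0.748 ✓
All samples match this transformation.

(c) P²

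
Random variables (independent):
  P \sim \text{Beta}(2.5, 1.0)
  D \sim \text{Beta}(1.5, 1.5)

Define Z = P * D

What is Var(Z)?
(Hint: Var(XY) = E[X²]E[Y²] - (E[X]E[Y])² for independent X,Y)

Var(XY) = E[X²]E[Y²] - (E[X]E[Y])²
E[P] = 0.71428571, Var(P) = 0.045351474
E[D] = 0.5, Var(D) = 0.0625
E[P²] = 0.045351474 + 0.71428571² = 0.55555556
E[D²] = 0.0625 + 0.5² = 0.3125
Var(Z) = 0.55555556*0.3125 - (0.71428571*0.5)²
= 0.17361111 - 0.12755102 = 0.046060091

0.046060091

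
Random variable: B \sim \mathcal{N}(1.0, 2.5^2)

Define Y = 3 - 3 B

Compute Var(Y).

For Y = aB + b: Var(Y) = a² * Var(B)
Var(B) = 2.5^2 = 6.25
Var(Y) = (-3)² * 6.25 = 9 * 6.25 = 56.25

56.25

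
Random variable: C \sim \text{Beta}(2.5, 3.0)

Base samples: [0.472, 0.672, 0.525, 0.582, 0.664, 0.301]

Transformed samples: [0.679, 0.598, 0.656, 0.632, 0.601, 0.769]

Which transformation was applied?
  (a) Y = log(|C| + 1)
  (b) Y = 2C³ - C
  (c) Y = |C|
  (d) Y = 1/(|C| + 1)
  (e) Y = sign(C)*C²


Checking option (d) Y = 1/(|C| + 1):
  C = 0.472 -> Y = 0.679 ✓
  C = 0.672 -> Y = 0.598 ✓
  C = 0.525 -> Y = 0.656 ✓
All samples match this transformation.

(d) 1/(|C| + 1)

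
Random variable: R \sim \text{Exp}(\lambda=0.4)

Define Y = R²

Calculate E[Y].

Using E[X²] = Var(X) + (E[X])²:
E[R] = 2.5
Var(R) = 1/0.4^2 = 6.25
E[R²] = 6.25 + 2.5² = 6.25 + 6.25 = 12.5

12.5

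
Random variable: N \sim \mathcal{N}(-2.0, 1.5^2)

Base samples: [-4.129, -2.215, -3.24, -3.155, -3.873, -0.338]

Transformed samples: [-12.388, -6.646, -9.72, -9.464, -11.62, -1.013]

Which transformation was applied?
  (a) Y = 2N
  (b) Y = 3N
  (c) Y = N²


Checking option (b) Y = 3N:
  N = -4.129 -> Y = -12.388 ✓
  N = -2.215 -> Y = -6.646 ✓
  N = -3.24 -> Y = -9.72 ✓
All samples match this transformation.

(b) 3N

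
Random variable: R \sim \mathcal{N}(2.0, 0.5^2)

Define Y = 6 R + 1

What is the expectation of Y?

For Y = 6R + 1:
E[Y] = 6 * E[R] + 1
E[R] = 2.0 = 2
E[Y] = 6 * 2 + 1 = 13

13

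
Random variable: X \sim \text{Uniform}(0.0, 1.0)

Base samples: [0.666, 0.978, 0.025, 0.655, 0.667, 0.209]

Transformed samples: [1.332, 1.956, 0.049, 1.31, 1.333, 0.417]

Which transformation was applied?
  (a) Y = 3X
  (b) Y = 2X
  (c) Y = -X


Checking option (b) Y = 2X:
  X = 0.666 -> Y = 1.332 ✓
  X = 0.978 -> Y = 1.956 ✓
  X = 0.025 -> Y = 0.049 ✓
All samples match this transformation.

(b) 2X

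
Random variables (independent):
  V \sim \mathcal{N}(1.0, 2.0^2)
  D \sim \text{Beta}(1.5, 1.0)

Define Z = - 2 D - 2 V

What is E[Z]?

E[Z] = -2*E[V] - 2*E[D]
E[V] = 1
E[D] = 0.6
E[Z] = -2*1 - 2*0.6 = -3.2

-3.2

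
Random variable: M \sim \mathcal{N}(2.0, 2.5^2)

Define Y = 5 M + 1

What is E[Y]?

For Y = 5M + 1:
E[Y] = 5 * E[M] + 1
E[M] = 2.0 = 2
E[Y] = 5 * 2 + 1 = 11

11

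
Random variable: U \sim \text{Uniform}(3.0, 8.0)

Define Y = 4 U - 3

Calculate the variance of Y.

For Y = aU + b: Var(Y) = a² * Var(U)
Var(U) = (8 - 3)^2/12 = 2.0833333
Var(Y) = 4² * 2.0833333 = 16 * 2.0833333 = 33.333333

33.333333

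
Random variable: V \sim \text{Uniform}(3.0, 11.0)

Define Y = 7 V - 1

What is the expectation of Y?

For Y = 7V - 1:
E[Y] = 7 * E[V] - 1
E[V] = (3 + 11)/2 = 7
E[Y] = 7 * 7 - 1 = 48

48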